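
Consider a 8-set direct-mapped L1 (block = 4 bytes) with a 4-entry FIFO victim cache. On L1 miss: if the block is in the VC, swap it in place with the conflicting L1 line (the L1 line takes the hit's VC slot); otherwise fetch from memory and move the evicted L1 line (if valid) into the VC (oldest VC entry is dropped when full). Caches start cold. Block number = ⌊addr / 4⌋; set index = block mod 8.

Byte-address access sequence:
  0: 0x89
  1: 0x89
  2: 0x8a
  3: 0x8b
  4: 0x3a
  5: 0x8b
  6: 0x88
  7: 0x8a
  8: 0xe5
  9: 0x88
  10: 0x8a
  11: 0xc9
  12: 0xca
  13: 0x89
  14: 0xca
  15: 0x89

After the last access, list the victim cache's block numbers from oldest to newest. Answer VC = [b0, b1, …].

  [0] addr=0x89 blk=34 s=2: MISS | VC []
  [1] addr=0x89 blk=34 s=2: L1-HIT | VC []
  [2] addr=0x8a blk=34 s=2: L1-HIT | VC []
  [3] addr=0x8b blk=34 s=2: L1-HIT | VC []
  [4] addr=0x3a blk=14 s=6: MISS | VC []
  [5] addr=0x8b blk=34 s=2: L1-HIT | VC []
  [6] addr=0x88 blk=34 s=2: L1-HIT | VC []
  [7] addr=0x8a blk=34 s=2: L1-HIT | VC []
  [8] addr=0xe5 blk=57 s=1: MISS | VC []
  [9] addr=0x88 blk=34 s=2: L1-HIT | VC []
  [10] addr=0x8a blk=34 s=2: L1-HIT | VC []
  [11] addr=0xc9 blk=50 s=2: MISS | VC [34]
  [12] addr=0xca blk=50 s=2: L1-HIT | VC [34]
  [13] addr=0x89 blk=34 s=2: VC-HIT | VC [50]
  [14] addr=0xca blk=50 s=2: VC-HIT | VC [34]
  [15] addr=0x89 blk=34 s=2: VC-HIT | VC [50]

VC = [50]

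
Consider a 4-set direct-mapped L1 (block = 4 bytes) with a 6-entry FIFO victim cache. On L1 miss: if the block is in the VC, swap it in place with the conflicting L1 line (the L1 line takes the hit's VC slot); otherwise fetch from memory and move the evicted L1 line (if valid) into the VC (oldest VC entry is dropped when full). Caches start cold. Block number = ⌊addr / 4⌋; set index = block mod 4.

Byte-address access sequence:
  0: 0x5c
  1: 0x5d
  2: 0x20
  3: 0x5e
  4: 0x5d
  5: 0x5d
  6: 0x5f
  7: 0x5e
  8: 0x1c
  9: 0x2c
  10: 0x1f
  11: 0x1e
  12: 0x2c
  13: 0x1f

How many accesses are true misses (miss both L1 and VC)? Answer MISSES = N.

  [0] addr=0x5c blk=23 s=3: MISS | VC []
  [1] addr=0x5d blk=23 s=3: L1-HIT | VC []
  [2] addr=0x20 blk=8 s=0: MISS | VC []
  [3] addr=0x5e blk=23 s=3: L1-HIT | VC []
  [4] addr=0x5d blk=23 s=3: L1-HIT | VC []
  [5] addr=0x5d blk=23 s=3: L1-HIT | VC []
  [6] addr=0x5f blk=23 s=3: L1-HIT | VC []
  [7] addr=0x5e blk=23 s=3: L1-HIT | VC []
  [8] addr=0x1c blk=7 s=3: MISS | VC [23]
  [9] addr=0x2c blk=11 s=3: MISS | VC [23, 7]
  [10] addr=0x1f blk=7 s=3: VC-HIT | VC [23, 11]
  [11] addr=0x1e blk=7 s=3: L1-HIT | VC [23, 11]
  [12] addr=0x2c blk=11 s=3: VC-HIT | VC [23, 7]
  [13] addr=0x1f blk=7 s=3: VC-HIT | VC [23, 11]

MISSES = 4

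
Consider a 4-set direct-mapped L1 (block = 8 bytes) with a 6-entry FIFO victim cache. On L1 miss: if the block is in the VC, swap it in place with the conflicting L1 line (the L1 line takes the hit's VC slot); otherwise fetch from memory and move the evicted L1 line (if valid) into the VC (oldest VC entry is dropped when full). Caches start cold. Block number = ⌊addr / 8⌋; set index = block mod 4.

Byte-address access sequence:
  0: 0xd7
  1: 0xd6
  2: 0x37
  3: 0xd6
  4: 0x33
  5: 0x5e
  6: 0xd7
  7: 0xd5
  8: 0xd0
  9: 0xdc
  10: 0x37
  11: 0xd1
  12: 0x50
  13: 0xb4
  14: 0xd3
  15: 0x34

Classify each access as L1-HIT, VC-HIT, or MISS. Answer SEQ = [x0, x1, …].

SEQ = [MISS, L1-HIT, MISS, VC-HIT, VC-HIT, MISS, VC-HIT, L1-HIT, L1-HIT, MISS, VC-HIT, VC-HIT, MISS, MISS, VC-HIT, VC-HIT]

#0 0xd7→b26/s2 MISS; vc=[]
#1 0xd6→b26/s2 L1-HIT; vc=[]
#2 0x37→b6/s2 MISS; vc=[26]
#3 0xd6→b26/s2 VC-HIT; vc=[6]
#4 0x33→b6/s2 VC-HIT; vc=[26]
#5 0x5e→b11/s3 MISS; vc=[26]
#6 0xd7→b26/s2 VC-HIT; vc=[6]
#7 0xd5→b26/s2 L1-HIT; vc=[6]
#8 0xd0→b26/s2 L1-HIT; vc=[6]
#9 0xdc→b27/s3 MISS; vc=[6,11]
#10 0x37→b6/s2 VC-HIT; vc=[26,11]
#11 0xd1→b26/s2 VC-HIT; vc=[6,11]
#12 0x50→b10/s2 MISS; vc=[6,11,26]
#13 0xb4→b22/s2 MISS; vc=[6,11,26,10]
#14 0xd3→b26/s2 VC-HIT; vc=[6,11,22,10]
#15 0x34→b6/s2 VC-HIT; vc=[26,11,22,10]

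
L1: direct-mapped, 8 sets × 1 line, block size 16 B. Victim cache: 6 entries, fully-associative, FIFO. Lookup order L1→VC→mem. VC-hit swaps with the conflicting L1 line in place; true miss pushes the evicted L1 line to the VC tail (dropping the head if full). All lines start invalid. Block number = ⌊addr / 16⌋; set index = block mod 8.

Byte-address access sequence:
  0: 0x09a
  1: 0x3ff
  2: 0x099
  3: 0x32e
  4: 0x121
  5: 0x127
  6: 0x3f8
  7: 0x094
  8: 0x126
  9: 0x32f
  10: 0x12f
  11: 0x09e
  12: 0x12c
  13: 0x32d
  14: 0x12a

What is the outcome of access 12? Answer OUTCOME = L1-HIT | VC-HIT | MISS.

OUTCOME = L1-HIT

#0 0x9a→b9/s1 MISS; vc=[]
#1 0x3ff→b63/s7 MISS; vc=[]
#2 0x99→b9/s1 L1-HIT; vc=[]
#3 0x32e→b50/s2 MISS; vc=[]
#4 0x121→b18/s2 MISS; vc=[50]
#5 0x127→b18/s2 L1-HIT; vc=[50]
#6 0x3f8→b63/s7 L1-HIT; vc=[50]
#7 0x94→b9/s1 L1-HIT; vc=[50]
#8 0x126→b18/s2 L1-HIT; vc=[50]
#9 0x32f→b50/s2 VC-HIT; vc=[18]
#10 0x12f→b18/s2 VC-HIT; vc=[50]
#11 0x9e→b9/s1 L1-HIT; vc=[50]
#12 0x12c→b18/s2 L1-HIT; vc=[50]
#13 0x32d→b50/s2 VC-HIT; vc=[18]
#14 0x12a→b18/s2 VC-HIT; vc=[50]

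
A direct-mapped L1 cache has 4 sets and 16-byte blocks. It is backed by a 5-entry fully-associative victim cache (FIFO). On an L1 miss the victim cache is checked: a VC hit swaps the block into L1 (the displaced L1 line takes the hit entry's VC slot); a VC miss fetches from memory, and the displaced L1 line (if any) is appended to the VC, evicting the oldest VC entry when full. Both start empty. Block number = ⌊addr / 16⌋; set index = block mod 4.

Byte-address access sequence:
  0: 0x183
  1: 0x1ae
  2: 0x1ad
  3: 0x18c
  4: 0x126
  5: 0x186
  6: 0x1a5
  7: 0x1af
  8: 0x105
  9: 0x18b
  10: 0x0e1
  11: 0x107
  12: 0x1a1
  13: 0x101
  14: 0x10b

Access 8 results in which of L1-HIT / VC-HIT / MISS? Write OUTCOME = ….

OUTCOME = MISS

  [0] addr=0x183 blk=24 s=0: MISS | VC []
  [1] addr=0x1ae blk=26 s=2: MISS | VC []
  [2] addr=0x1ad blk=26 s=2: L1-HIT | VC []
  [3] addr=0x18c blk=24 s=0: L1-HIT | VC []
  [4] addr=0x126 blk=18 s=2: MISS | VC [26]
  [5] addr=0x186 blk=24 s=0: L1-HIT | VC [26]
  [6] addr=0x1a5 blk=26 s=2: VC-HIT | VC [18]
  [7] addr=0x1af blk=26 s=2: L1-HIT | VC [18]
  [8] addr=0x105 blk=16 s=0: MISS | VC [18, 24]
  [9] addr=0x18b blk=24 s=0: VC-HIT | VC [18, 16]
  [10] addr=0xe1 blk=14 s=2: MISS | VC [18, 16, 26]
  [11] addr=0x107 blk=16 s=0: VC-HIT | VC [18, 24, 26]
  [12] addr=0x1a1 blk=26 s=2: VC-HIT | VC [18, 24, 14]
  [13] addr=0x101 blk=16 s=0: L1-HIT | VC [18, 24, 14]
  [14] addr=0x10b blk=16 s=0: L1-HIT | VC [18, 24, 14]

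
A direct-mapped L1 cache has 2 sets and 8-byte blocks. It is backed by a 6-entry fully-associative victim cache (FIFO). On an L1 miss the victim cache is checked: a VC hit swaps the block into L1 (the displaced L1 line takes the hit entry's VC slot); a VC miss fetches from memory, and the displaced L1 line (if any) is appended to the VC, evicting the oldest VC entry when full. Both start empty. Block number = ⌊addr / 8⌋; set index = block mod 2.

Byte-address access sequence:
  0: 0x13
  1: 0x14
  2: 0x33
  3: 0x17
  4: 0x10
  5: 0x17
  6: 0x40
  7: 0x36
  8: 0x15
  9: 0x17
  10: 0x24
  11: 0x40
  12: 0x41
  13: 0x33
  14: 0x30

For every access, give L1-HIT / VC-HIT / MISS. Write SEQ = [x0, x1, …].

SEQ = [MISS, L1-HIT, MISS, VC-HIT, L1-HIT, L1-HIT, MISS, VC-HIT, VC-HIT, L1-HIT, MISS, VC-HIT, L1-HIT, VC-HIT, L1-HIT]

#0 0x13→b2/s0 MISS; vc=[]
#1 0x14→b2/s0 L1-HIT; vc=[]
#2 0x33→b6/s0 MISS; vc=[2]
#3 0x17→b2/s0 VC-HIT; vc=[6]
#4 0x10→b2/s0 L1-HIT; vc=[6]
#5 0x17→b2/s0 L1-HIT; vc=[6]
#6 0x40→b8/s0 MISS; vc=[6,2]
#7 0x36→b6/s0 VC-HIT; vc=[8,2]
#8 0x15→b2/s0 VC-HIT; vc=[8,6]
#9 0x17→b2/s0 L1-HIT; vc=[8,6]
#10 0x24→b4/s0 MISS; vc=[8,6,2]
#11 0x40→b8/s0 VC-HIT; vc=[4,6,2]
#12 0x41→b8/s0 L1-HIT; vc=[4,6,2]
#13 0x33→b6/s0 VC-HIT; vc=[4,8,2]
#14 0x30→b6/s0 L1-HIT; vc=[4,8,2]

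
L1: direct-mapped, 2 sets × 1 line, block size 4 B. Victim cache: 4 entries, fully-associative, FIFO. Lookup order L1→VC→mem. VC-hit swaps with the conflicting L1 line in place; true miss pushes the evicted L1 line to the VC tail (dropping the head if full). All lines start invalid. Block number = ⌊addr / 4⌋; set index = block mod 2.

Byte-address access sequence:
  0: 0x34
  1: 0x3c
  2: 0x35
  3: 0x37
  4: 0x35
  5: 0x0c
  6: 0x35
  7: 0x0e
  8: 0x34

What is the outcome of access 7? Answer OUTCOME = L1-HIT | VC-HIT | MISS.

OUTCOME = VC-HIT

  [0] addr=0x34 blk=13 s=1: MISS | VC []
  [1] addr=0x3c blk=15 s=1: MISS | VC [13]
  [2] addr=0x35 blk=13 s=1: VC-HIT | VC [15]
  [3] addr=0x37 blk=13 s=1: L1-HIT | VC [15]
  [4] addr=0x35 blk=13 s=1: L1-HIT | VC [15]
  [5] addr=0xc blk=3 s=1: MISS | VC [15, 13]
  [6] addr=0x35 blk=13 s=1: VC-HIT | VC [15, 3]
  [7] addr=0xe blk=3 s=1: VC-HIT | VC [15, 13]
  [8] addr=0x34 blk=13 s=1: VC-HIT | VC [15, 3]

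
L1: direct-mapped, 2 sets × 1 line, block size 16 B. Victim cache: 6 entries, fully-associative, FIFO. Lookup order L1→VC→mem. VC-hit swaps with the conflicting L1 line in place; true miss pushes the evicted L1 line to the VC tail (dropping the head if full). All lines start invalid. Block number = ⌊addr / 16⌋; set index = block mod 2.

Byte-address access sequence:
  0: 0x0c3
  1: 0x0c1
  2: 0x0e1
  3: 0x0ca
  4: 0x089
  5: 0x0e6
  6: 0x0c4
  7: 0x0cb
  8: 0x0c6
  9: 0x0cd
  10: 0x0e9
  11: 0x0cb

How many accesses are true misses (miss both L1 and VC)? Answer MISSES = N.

  [0] addr=0xc3 blk=12 s=0: MISS | VC []
  [1] addr=0xc1 blk=12 s=0: L1-HIT | VC []
  [2] addr=0xe1 blk=14 s=0: MISS | VC [12]
  [3] addr=0xca blk=12 s=0: VC-HIT | VC [14]
  [4] addr=0x89 blk=8 s=0: MISS | VC [14, 12]
  [5] addr=0xe6 blk=14 s=0: VC-HIT | VC [8, 12]
  [6] addr=0xc4 blk=12 s=0: VC-HIT | VC [8, 14]
  [7] addr=0xcb blk=12 s=0: L1-HIT | VC [8, 14]
  [8] addr=0xc6 blk=12 s=0: L1-HIT | VC [8, 14]
  [9] addr=0xcd blk=12 s=0: L1-HIT | VC [8, 14]
  [10] addr=0xe9 blk=14 s=0: VC-HIT | VC [8, 12]
  [11] addr=0xcb blk=12 s=0: VC-HIT | VC [8, 14]

MISSES = 3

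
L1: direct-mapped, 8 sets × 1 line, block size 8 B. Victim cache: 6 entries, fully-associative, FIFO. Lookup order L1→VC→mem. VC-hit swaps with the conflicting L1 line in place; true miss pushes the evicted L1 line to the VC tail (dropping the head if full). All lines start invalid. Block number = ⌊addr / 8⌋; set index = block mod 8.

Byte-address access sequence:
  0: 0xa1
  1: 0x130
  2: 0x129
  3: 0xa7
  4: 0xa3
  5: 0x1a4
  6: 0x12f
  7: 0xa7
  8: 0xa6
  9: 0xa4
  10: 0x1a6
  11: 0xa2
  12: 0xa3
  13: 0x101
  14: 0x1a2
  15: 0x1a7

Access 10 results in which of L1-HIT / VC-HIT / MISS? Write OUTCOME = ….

OUTCOME = VC-HIT

#0 0xa1→b20/s4 MISS; vc=[]
#1 0x130→b38/s6 MISS; vc=[]
#2 0x129→b37/s5 MISS; vc=[]
#3 0xa7→b20/s4 L1-HIT; vc=[]
#4 0xa3→b20/s4 L1-HIT; vc=[]
#5 0x1a4→b52/s4 MISS; vc=[20]
#6 0x12f→b37/s5 L1-HIT; vc=[20]
#7 0xa7→b20/s4 VC-HIT; vc=[52]
#8 0xa6→b20/s4 L1-HIT; vc=[52]
#9 0xa4→b20/s4 L1-HIT; vc=[52]
#10 0x1a6→b52/s4 VC-HIT; vc=[20]
#11 0xa2→b20/s4 VC-HIT; vc=[52]
#12 0xa3→b20/s4 L1-HIT; vc=[52]
#13 0x101→b32/s0 MISS; vc=[52]
#14 0x1a2→b52/s4 VC-HIT; vc=[20]
#15 0x1a7→b52/s4 L1-HIT; vc=[20]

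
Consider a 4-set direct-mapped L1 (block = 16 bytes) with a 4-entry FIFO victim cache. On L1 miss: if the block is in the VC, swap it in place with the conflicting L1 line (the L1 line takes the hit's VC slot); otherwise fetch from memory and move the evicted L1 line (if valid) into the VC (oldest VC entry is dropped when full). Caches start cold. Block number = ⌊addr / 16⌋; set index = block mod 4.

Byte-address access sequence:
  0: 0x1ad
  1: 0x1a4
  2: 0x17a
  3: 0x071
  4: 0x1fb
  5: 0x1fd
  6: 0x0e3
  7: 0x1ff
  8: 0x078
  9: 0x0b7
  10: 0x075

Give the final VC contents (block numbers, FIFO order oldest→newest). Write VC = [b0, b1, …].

VC = [23, 31, 26, 11]

0: 0x1ad (blk 26, set 2) → MISS  vc=[]
1: 0x1a4 (blk 26, set 2) → L1-HIT  vc=[]
2: 0x17a (blk 23, set 3) → MISS  vc=[]
3: 0x71 (blk 7, set 3) → MISS  vc=[23]
4: 0x1fb (blk 31, set 3) → MISS  vc=[23, 7]
5: 0x1fd (blk 31, set 3) → L1-HIT  vc=[23, 7]
6: 0xe3 (blk 14, set 2) → MISS  vc=[23, 7, 26]
7: 0x1ff (blk 31, set 3) → L1-HIT  vc=[23, 7, 26]
8: 0x78 (blk 7, set 3) → VC-HIT  vc=[23, 31, 26]
9: 0xb7 (blk 11, set 3) → MISS  vc=[23, 31, 26, 7]
10: 0x75 (blk 7, set 3) → VC-HIT  vc=[23, 31, 26, 11]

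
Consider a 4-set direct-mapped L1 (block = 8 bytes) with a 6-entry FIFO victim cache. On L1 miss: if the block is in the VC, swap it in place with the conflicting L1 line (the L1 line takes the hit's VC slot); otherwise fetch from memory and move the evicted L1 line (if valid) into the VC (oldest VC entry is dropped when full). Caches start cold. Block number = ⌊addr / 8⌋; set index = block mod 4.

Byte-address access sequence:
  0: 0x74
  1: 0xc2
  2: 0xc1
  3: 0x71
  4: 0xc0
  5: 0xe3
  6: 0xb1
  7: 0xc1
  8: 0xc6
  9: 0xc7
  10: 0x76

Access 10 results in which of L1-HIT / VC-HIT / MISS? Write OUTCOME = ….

#0 0x74→b14/s2 MISS; vc=[]
#1 0xc2→b24/s0 MISS; vc=[]
#2 0xc1→b24/s0 L1-HIT; vc=[]
#3 0x71→b14/s2 L1-HIT; vc=[]
#4 0xc0→b24/s0 L1-HIT; vc=[]
#5 0xe3→b28/s0 MISS; vc=[24]
#6 0xb1→b22/s2 MISS; vc=[24,14]
#7 0xc1→b24/s0 VC-HIT; vc=[28,14]
#8 0xc6→b24/s0 L1-HIT; vc=[28,14]
#9 0xc7→b24/s0 L1-HIT; vc=[28,14]
#10 0x76→b14/s2 VC-HIT; vc=[28,22]

OUTCOME = VC-HIT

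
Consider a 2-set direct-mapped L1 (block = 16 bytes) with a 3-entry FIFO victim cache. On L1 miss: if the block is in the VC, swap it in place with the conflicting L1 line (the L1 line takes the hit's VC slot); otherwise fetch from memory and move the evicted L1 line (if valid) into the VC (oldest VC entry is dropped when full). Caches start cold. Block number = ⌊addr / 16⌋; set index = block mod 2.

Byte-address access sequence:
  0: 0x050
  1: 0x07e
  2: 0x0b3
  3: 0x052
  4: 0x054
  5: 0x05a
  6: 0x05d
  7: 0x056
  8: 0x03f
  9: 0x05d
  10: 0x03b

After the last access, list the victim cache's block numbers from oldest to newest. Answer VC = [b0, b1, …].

VC = [11, 7, 5]

  [0] addr=0x50 blk=5 s=1: MISS | VC []
  [1] addr=0x7e blk=7 s=1: MISS | VC [5]
  [2] addr=0xb3 blk=11 s=1: MISS | VC [5, 7]
  [3] addr=0x52 blk=5 s=1: VC-HIT | VC [11, 7]
  [4] addr=0x54 blk=5 s=1: L1-HIT | VC [11, 7]
  [5] addr=0x5a blk=5 s=1: L1-HIT | VC [11, 7]
  [6] addr=0x5d blk=5 s=1: L1-HIT | VC [11, 7]
  [7] addr=0x56 blk=5 s=1: L1-HIT | VC [11, 7]
  [8] addr=0x3f blk=3 s=1: MISS | VC [11, 7, 5]
  [9] addr=0x5d blk=5 s=1: VC-HIT | VC [11, 7, 3]
  [10] addr=0x3b blk=3 s=1: VC-HIT | VC [11, 7, 5]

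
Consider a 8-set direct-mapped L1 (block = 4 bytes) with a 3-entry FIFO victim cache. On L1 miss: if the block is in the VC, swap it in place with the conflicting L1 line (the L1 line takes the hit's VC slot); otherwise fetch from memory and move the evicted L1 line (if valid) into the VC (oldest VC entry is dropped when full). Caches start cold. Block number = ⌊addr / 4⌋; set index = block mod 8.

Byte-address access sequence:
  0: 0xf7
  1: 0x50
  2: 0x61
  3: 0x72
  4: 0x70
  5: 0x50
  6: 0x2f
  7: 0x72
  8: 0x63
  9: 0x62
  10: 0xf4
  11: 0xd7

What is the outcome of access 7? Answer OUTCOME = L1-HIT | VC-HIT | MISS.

0: 0xf7 (blk 61, set 5) → MISS  vc=[]
1: 0x50 (blk 20, set 4) → MISS  vc=[]
2: 0x61 (blk 24, set 0) → MISS  vc=[]
3: 0x72 (blk 28, set 4) → MISS  vc=[20]
4: 0x70 (blk 28, set 4) → L1-HIT  vc=[20]
5: 0x50 (blk 20, set 4) → VC-HIT  vc=[28]
6: 0x2f (blk 11, set 3) → MISS  vc=[28]
7: 0x72 (blk 28, set 4) → VC-HIT  vc=[20]
8: 0x63 (blk 24, set 0) → L1-HIT  vc=[20]
9: 0x62 (blk 24, set 0) → L1-HIT  vc=[20]
10: 0xf4 (blk 61, set 5) → L1-HIT  vc=[20]
11: 0xd7 (blk 53, set 5) → MISS  vc=[20, 61]

OUTCOME = VC-HIT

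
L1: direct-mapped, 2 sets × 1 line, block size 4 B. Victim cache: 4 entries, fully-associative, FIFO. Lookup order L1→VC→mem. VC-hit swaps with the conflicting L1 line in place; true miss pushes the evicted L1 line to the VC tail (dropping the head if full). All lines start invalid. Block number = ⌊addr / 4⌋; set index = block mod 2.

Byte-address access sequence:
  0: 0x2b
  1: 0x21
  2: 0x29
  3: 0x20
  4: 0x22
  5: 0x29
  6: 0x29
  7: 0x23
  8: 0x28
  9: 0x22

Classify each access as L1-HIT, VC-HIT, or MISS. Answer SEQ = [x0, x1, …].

SEQ = [MISS, MISS, VC-HIT, VC-HIT, L1-HIT, VC-HIT, L1-HIT, VC-HIT, VC-HIT, VC-HIT]

#0 0x2b→b10/s0 MISS; vc=[]
#1 0x21→b8/s0 MISS; vc=[10]
#2 0x29→b10/s0 VC-HIT; vc=[8]
#3 0x20→b8/s0 VC-HIT; vc=[10]
#4 0x22→b8/s0 L1-HIT; vc=[10]
#5 0x29→b10/s0 VC-HIT; vc=[8]
#6 0x29→b10/s0 L1-HIT; vc=[8]
#7 0x23→b8/s0 VC-HIT; vc=[10]
#8 0x28→b10/s0 VC-HIT; vc=[8]
#9 0x22→b8/s0 VC-HIT; vc=[10]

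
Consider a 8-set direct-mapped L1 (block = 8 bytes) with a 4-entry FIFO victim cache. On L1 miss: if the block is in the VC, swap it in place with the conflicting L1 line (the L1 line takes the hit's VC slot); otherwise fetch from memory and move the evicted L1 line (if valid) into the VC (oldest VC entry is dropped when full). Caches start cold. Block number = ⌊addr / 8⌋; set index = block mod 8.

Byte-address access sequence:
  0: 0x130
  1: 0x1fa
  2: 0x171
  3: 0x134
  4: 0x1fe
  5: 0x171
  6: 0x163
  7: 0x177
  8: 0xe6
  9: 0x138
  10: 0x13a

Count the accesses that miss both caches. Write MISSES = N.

MISSES = 6

#0 0x130→b38/s6 MISS; vc=[]
#1 0x1fa→b63/s7 MISS; vc=[]
#2 0x171→b46/s6 MISS; vc=[38]
#3 0x134→b38/s6 VC-HIT; vc=[46]
#4 0x1fe→b63/s7 L1-HIT; vc=[46]
#5 0x171→b46/s6 VC-HIT; vc=[38]
#6 0x163→b44/s4 MISS; vc=[38]
#7 0x177→b46/s6 L1-HIT; vc=[38]
#8 0xe6→b28/s4 MISS; vc=[38,44]
#9 0x138→b39/s7 MISS; vc=[38,44,63]
#10 0x13a→b39/s7 L1-HIT; vc=[38,44,63]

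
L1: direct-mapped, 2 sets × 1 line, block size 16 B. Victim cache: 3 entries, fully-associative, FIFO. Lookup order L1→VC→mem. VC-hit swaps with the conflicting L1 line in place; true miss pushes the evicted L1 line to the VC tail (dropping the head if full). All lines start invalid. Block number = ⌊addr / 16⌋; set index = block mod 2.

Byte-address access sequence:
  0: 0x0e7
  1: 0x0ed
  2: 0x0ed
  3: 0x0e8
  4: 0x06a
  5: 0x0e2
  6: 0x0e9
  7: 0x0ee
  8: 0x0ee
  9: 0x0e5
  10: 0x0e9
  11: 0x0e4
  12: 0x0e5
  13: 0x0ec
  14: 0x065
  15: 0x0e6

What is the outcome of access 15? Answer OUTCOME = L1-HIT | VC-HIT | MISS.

OUTCOME = VC-HIT

#0 0xe7→b14/s0 MISS; vc=[]
#1 0xed→b14/s0 L1-HIT; vc=[]
#2 0xed→b14/s0 L1-HIT; vc=[]
#3 0xe8→b14/s0 L1-HIT; vc=[]
#4 0x6a→b6/s0 MISS; vc=[14]
#5 0xe2→b14/s0 VC-HIT; vc=[6]
#6 0xe9→b14/s0 L1-HIT; vc=[6]
#7 0xee→b14/s0 L1-HIT; vc=[6]
#8 0xee→b14/s0 L1-HIT; vc=[6]
#9 0xe5→b14/s0 L1-HIT; vc=[6]
#10 0xe9→b14/s0 L1-HIT; vc=[6]
#11 0xe4→b14/s0 L1-HIT; vc=[6]
#12 0xe5→b14/s0 L1-HIT; vc=[6]
#13 0xec→b14/s0 L1-HIT; vc=[6]
#14 0x65→b6/s0 VC-HIT; vc=[14]
#15 0xe6→b14/s0 VC-HIT; vc=[6]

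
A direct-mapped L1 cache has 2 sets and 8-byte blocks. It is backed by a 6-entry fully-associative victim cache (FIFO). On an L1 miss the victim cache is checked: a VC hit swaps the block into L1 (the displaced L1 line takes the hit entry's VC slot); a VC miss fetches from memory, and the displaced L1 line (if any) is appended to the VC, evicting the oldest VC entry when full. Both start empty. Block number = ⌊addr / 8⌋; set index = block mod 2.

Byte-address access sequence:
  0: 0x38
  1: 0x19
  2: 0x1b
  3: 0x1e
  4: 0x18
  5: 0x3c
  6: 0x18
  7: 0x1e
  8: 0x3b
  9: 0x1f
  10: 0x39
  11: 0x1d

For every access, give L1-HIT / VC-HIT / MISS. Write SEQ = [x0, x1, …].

0: 0x38 (blk 7, set 1) → MISS  vc=[]
1: 0x19 (blk 3, set 1) → MISS  vc=[7]
2: 0x1b (blk 3, set 1) → L1-HIT  vc=[7]
3: 0x1e (blk 3, set 1) → L1-HIT  vc=[7]
4: 0x18 (blk 3, set 1) → L1-HIT  vc=[7]
5: 0x3c (blk 7, set 1) → VC-HIT  vc=[3]
6: 0x18 (blk 3, set 1) → VC-HIT  vc=[7]
7: 0x1e (blk 3, set 1) → L1-HIT  vc=[7]
8: 0x3b (blk 7, set 1) → VC-HIT  vc=[3]
9: 0x1f (blk 3, set 1) → VC-HIT  vc=[7]
10: 0x39 (blk 7, set 1) → VC-HIT  vc=[3]
11: 0x1d (blk 3, set 1) → VC-HIT  vc=[7]

SEQ = [MISS, MISS, L1-HIT, L1-HIT, L1-HIT, VC-HIT, VC-HIT, L1-HIT, VC-HIT, VC-HIT, VC-HIT, VC-HIT]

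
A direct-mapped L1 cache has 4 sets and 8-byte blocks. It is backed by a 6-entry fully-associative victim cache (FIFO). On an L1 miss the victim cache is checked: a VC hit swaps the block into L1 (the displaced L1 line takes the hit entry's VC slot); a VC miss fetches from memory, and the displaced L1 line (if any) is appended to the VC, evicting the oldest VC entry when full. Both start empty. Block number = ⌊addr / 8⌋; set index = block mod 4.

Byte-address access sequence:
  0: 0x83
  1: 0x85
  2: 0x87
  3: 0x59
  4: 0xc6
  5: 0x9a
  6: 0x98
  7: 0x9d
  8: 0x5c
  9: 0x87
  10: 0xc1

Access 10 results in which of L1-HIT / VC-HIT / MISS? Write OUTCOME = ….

0: 0x83 (blk 16, set 0) → MISS  vc=[]
1: 0x85 (blk 16, set 0) → L1-HIT  vc=[]
2: 0x87 (blk 16, set 0) → L1-HIT  vc=[]
3: 0x59 (blk 11, set 3) → MISS  vc=[]
4: 0xc6 (blk 24, set 0) → MISS  vc=[16]
5: 0x9a (blk 19, set 3) → MISS  vc=[16, 11]
6: 0x98 (blk 19, set 3) → L1-HIT  vc=[16, 11]
7: 0x9d (blk 19, set 3) → L1-HIT  vc=[16, 11]
8: 0x5c (blk 11, set 3) → VC-HIT  vc=[16, 19]
9: 0x87 (blk 16, set 0) → VC-HIT  vc=[24, 19]
10: 0xc1 (blk 24, set 0) → VC-HIT  vc=[16, 19]

OUTCOME = VC-HIT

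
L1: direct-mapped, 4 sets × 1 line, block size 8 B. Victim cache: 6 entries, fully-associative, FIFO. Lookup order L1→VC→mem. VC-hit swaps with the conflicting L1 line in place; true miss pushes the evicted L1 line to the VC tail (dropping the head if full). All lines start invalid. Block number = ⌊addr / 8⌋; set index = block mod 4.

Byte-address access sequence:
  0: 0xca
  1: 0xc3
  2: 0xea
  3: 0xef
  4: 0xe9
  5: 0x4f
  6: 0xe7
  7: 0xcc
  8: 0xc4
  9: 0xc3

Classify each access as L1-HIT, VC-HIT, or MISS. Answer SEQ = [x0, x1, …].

0: 0xca (blk 25, set 1) → MISS  vc=[]
1: 0xc3 (blk 24, set 0) → MISS  vc=[]
2: 0xea (blk 29, set 1) → MISS  vc=[25]
3: 0xef (blk 29, set 1) → L1-HIT  vc=[25]
4: 0xe9 (blk 29, set 1) → L1-HIT  vc=[25]
5: 0x4f (blk 9, set 1) → MISS  vc=[25, 29]
6: 0xe7 (blk 28, set 0) → MISS  vc=[25, 29, 24]
7: 0xcc (blk 25, set 1) → VC-HIT  vc=[9, 29, 24]
8: 0xc4 (blk 24, set 0) → VC-HIT  vc=[9, 29, 28]
9: 0xc3 (blk 24, set 0) → L1-HIT  vc=[9, 29, 28]

SEQ = [MISS, MISS, MISS, L1-HIT, L1-HIT, MISS, MISS, VC-HIT, VC-HIT, L1-HIT]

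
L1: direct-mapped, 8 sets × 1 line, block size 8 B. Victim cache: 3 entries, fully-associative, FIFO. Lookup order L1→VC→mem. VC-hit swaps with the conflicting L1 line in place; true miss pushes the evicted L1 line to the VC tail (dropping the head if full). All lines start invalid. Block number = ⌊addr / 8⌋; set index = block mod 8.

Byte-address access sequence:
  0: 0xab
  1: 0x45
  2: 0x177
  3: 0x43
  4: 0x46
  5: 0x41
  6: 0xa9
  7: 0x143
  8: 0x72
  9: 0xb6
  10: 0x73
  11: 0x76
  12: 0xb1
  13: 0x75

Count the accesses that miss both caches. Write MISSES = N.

0: 0xab (blk 21, set 5) → MISS  vc=[]
1: 0x45 (blk 8, set 0) → MISS  vc=[]
2: 0x177 (blk 46, set 6) → MISS  vc=[]
3: 0x43 (blk 8, set 0) → L1-HIT  vc=[]
4: 0x46 (blk 8, set 0) → L1-HIT  vc=[]
5: 0x41 (blk 8, set 0) → L1-HIT  vc=[]
6: 0xa9 (blk 21, set 5) → L1-HIT  vc=[]
7: 0x143 (blk 40, set 0) → MISS  vc=[8]
8: 0x72 (blk 14, set 6) → MISS  vc=[8, 46]
9: 0xb6 (blk 22, set 6) → MISS  vc=[8, 46, 14]
10: 0x73 (blk 14, set 6) → VC-HIT  vc=[8, 46, 22]
11: 0x76 (blk 14, set 6) → L1-HIT  vc=[8, 46, 22]
12: 0xb1 (blk 22, set 6) → VC-HIT  vc=[8, 46, 14]
13: 0x75 (blk 14, set 6) → VC-HIT  vc=[8, 46, 22]

MISSES = 6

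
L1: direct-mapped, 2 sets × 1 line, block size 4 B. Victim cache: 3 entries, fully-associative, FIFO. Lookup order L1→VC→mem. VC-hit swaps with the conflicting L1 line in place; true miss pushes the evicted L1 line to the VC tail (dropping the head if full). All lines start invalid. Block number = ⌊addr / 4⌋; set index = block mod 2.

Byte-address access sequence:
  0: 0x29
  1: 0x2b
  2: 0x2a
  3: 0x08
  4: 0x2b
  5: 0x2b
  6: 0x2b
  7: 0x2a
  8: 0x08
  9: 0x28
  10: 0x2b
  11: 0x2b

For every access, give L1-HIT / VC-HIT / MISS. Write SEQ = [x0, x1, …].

SEQ = [MISS, L1-HIT, L1-HIT, MISS, VC-HIT, L1-HIT, L1-HIT, L1-HIT, VC-HIT, VC-HIT, L1-HIT, L1-HIT]

  [0] addr=0x29 blk=10 s=0: MISS | VC []
  [1] addr=0x2b blk=10 s=0: L1-HIT | VC []
  [2] addr=0x2a blk=10 s=0: L1-HIT | VC []
  [3] addr=0x8 blk=2 s=0: MISS | VC [10]
  [4] addr=0x2b blk=10 s=0: VC-HIT | VC [2]
  [5] addr=0x2b blk=10 s=0: L1-HIT | VC [2]
  [6] addr=0x2b blk=10 s=0: L1-HIT | VC [2]
  [7] addr=0x2a blk=10 s=0: L1-HIT | VC [2]
  [8] addr=0x8 blk=2 s=0: VC-HIT | VC [10]
  [9] addr=0x28 blk=10 s=0: VC-HIT | VC [2]
  [10] addr=0x2b blk=10 s=0: L1-HIT | VC [2]
  [11] addr=0x2b blk=10 s=0: L1-HIT | VC [2]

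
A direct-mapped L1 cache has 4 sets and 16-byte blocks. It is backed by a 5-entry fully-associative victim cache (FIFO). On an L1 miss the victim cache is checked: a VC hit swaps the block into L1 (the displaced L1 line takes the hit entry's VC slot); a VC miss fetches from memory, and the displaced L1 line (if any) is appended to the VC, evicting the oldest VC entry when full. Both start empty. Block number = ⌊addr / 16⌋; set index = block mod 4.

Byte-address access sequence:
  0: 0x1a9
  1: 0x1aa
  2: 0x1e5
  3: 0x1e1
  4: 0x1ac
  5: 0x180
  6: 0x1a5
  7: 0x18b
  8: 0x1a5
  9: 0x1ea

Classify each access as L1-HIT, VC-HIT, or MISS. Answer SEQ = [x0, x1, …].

  [0] addr=0x1a9 blk=26 s=2: MISS | VC []
  [1] addr=0x1aa blk=26 s=2: L1-HIT | VC []
  [2] addr=0x1e5 blk=30 s=2: MISS | VC [26]
  [3] addr=0x1e1 blk=30 s=2: L1-HIT | VC [26]
  [4] addr=0x1ac blk=26 s=2: VC-HIT | VC [30]
  [5] addr=0x180 blk=24 s=0: MISS | VC [30]
  [6] addr=0x1a5 blk=26 s=2: L1-HIT | VC [30]
  [7] addr=0x18b blk=24 s=0: L1-HIT | VC [30]
  [8] addr=0x1a5 blk=26 s=2: L1-HIT | VC [30]
  [9] addr=0x1ea blk=30 s=2: VC-HIT | VC [26]

SEQ = [MISS, L1-HIT, MISS, L1-HIT, VC-HIT, MISS, L1-HIT, L1-HIT, L1-HIT, VC-HIT]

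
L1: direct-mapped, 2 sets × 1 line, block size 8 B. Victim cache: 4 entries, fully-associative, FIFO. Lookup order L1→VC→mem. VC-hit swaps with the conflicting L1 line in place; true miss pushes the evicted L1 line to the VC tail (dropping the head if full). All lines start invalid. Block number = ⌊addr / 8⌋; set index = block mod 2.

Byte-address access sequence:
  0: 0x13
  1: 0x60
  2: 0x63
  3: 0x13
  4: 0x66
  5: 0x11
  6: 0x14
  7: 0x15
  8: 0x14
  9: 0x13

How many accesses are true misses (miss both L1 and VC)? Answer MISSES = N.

#0 0x13→b2/s0 MISS; vc=[]
#1 0x60→b12/s0 MISS; vc=[2]
#2 0x63→b12/s0 L1-HIT; vc=[2]
#3 0x13→b2/s0 VC-HIT; vc=[12]
#4 0x66→b12/s0 VC-HIT; vc=[2]
#5 0x11→b2/s0 VC-HIT; vc=[12]
#6 0x14→b2/s0 L1-HIT; vc=[12]
#7 0x15→b2/s0 L1-HIT; vc=[12]
#8 0x14→b2/s0 L1-HIT; vc=[12]
#9 0x13→b2/s0 L1-HIT; vc=[12]

MISSES = 2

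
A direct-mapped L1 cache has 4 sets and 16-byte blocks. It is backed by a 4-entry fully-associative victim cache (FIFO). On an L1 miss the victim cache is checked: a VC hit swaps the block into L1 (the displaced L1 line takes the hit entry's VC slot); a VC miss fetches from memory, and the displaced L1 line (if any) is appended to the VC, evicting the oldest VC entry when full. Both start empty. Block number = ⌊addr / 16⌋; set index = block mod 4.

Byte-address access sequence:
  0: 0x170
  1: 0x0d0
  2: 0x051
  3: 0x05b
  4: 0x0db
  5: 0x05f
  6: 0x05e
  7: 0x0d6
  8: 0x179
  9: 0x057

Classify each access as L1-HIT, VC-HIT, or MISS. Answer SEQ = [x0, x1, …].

  [0] addr=0x170 blk=23 s=3: MISS | VC []
  [1] addr=0xd0 blk=13 s=1: MISS | VC []
  [2] addr=0x51 blk=5 s=1: MISS | VC [13]
  [3] addr=0x5b blk=5 s=1: L1-HIT | VC [13]
  [4] addr=0xdb blk=13 s=1: VC-HIT | VC [5]
  [5] addr=0x5f blk=5 s=1: VC-HIT | VC [13]
  [6] addr=0x5e blk=5 s=1: L1-HIT | VC [13]
  [7] addr=0xd6 blk=13 s=1: VC-HIT | VC [5]
  [8] addr=0x179 blk=23 s=3: L1-HIT | VC [5]
  [9] addr=0x57 blk=5 s=1: VC-HIT | VC [13]

SEQ = [MISS, MISS, MISS, L1-HIT, VC-HIT, VC-HIT, L1-HIT, VC-HIT, L1-HIT, VC-HIT]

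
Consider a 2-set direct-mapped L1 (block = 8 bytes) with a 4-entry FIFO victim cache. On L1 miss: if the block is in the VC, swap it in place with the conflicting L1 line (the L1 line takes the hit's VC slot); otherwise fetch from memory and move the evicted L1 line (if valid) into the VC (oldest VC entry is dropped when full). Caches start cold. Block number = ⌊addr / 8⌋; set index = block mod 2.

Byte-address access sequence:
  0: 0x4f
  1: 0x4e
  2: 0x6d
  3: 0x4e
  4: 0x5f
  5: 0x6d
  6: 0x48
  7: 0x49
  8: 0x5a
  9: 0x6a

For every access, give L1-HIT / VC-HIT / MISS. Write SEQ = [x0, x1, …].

SEQ = [MISS, L1-HIT, MISS, VC-HIT, MISS, VC-HIT, VC-HIT, L1-HIT, VC-HIT, VC-HIT]

#0 0x4f→b9/s1 MISS; vc=[]
#1 0x4e→b9/s1 L1-HIT; vc=[]
#2 0x6d→b13/s1 MISS; vc=[9]
#3 0x4e→b9/s1 VC-HIT; vc=[13]
#4 0x5f→b11/s1 MISS; vc=[13,9]
#5 0x6d→b13/s1 VC-HIT; vc=[11,9]
#6 0x48→b9/s1 VC-HIT; vc=[11,13]
#7 0x49→b9/s1 L1-HIT; vc=[11,13]
#8 0x5a→b11/s1 VC-HIT; vc=[9,13]
#9 0x6a→b13/s1 VC-HIT; vc=[9,11]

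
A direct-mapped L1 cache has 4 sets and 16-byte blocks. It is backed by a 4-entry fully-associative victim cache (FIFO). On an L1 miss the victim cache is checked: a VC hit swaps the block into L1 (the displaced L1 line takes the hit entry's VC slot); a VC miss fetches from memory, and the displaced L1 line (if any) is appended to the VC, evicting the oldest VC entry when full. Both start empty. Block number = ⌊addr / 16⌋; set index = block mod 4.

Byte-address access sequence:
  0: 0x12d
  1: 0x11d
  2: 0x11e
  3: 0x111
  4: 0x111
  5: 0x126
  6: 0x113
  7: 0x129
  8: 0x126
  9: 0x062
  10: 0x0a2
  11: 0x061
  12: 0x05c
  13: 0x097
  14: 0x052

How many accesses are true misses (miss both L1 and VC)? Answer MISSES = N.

#0 0x12d→b18/s2 MISS; vc=[]
#1 0x11d→b17/s1 MISS; vc=[]
#2 0x11e→b17/s1 L1-HIT; vc=[]
#3 0x111→b17/s1 L1-HIT; vc=[]
#4 0x111→b17/s1 L1-HIT; vc=[]
#5 0x126→b18/s2 L1-HIT; vc=[]
#6 0x113→b17/s1 L1-HIT; vc=[]
#7 0x129→b18/s2 L1-HIT; vc=[]
#8 0x126→b18/s2 L1-HIT; vc=[]
#9 0x62→b6/s2 MISS; vc=[18]
#10 0xa2→b10/s2 MISS; vc=[18,6]
#11 0x61→b6/s2 VC-HIT; vc=[18,10]
#12 0x5c→b5/s1 MISS; vc=[18,10,17]
#13 0x97→b9/s1 MISS; vc=[18,10,17,5]
#14 0x52→b5/s1 VC-HIT; vc=[18,10,17,9]

MISSES = 6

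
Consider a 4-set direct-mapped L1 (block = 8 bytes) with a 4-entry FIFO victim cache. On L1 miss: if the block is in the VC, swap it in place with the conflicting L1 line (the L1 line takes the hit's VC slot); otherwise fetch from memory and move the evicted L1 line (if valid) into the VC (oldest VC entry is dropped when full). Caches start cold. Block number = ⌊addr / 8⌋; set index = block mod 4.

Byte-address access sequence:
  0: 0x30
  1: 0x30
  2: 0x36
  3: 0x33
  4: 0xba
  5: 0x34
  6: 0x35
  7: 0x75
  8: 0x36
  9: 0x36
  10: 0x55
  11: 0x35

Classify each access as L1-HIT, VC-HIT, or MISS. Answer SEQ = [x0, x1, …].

SEQ = [MISS, L1-HIT, L1-HIT, L1-HIT, MISS, L1-HIT, L1-HIT, MISS, VC-HIT, L1-HIT, MISS, VC-HIT]

  [0] addr=0x30 blk=6 s=2: MISS | VC []
  [1] addr=0x30 blk=6 s=2: L1-HIT | VC []
  [2] addr=0x36 blk=6 s=2: L1-HIT | VC []
  [3] addr=0x33 blk=6 s=2: L1-HIT | VC []
  [4] addr=0xba blk=23 s=3: MISS | VC []
  [5] addr=0x34 blk=6 s=2: L1-HIT | VC []
  [6] addr=0x35 blk=6 s=2: L1-HIT | VC []
  [7] addr=0x75 blk=14 s=2: MISS | VC [6]
  [8] addr=0x36 blk=6 s=2: VC-HIT | VC [14]
  [9] addr=0x36 blk=6 s=2: L1-HIT | VC [14]
  [10] addr=0x55 blk=10 s=2: MISS | VC [14, 6]
  [11] addr=0x35 blk=6 s=2: VC-HIT | VC [14, 10]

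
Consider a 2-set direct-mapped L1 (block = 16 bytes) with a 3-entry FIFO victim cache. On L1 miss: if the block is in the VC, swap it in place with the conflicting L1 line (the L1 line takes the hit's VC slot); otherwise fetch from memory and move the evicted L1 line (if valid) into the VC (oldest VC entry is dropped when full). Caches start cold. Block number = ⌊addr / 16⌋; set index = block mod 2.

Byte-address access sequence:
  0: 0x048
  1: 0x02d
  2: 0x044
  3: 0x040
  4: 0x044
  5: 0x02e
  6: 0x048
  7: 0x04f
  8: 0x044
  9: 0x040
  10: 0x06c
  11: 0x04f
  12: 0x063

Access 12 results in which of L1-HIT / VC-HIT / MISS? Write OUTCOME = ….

  [0] addr=0x48 blk=4 s=0: MISS | VC []
  [1] addr=0x2d blk=2 s=0: MISS | VC [4]
  [2] addr=0x44 blk=4 s=0: VC-HIT | VC [2]
  [3] addr=0x40 blk=4 s=0: L1-HIT | VC [2]
  [4] addr=0x44 blk=4 s=0: L1-HIT | VC [2]
  [5] addr=0x2e blk=2 s=0: VC-HIT | VC [4]
  [6] addr=0x48 blk=4 s=0: VC-HIT | VC [2]
  [7] addr=0x4f blk=4 s=0: L1-HIT | VC [2]
  [8] addr=0x44 blk=4 s=0: L1-HIT | VC [2]
  [9] addr=0x40 blk=4 s=0: L1-HIT | VC [2]
  [10] addr=0x6c blk=6 s=0: MISS | VC [2, 4]
  [11] addr=0x4f blk=4 s=0: VC-HIT | VC [2, 6]
  [12] addr=0x63 blk=6 s=0: VC-HIT | VC [2, 4]

OUTCOME = VC-HIT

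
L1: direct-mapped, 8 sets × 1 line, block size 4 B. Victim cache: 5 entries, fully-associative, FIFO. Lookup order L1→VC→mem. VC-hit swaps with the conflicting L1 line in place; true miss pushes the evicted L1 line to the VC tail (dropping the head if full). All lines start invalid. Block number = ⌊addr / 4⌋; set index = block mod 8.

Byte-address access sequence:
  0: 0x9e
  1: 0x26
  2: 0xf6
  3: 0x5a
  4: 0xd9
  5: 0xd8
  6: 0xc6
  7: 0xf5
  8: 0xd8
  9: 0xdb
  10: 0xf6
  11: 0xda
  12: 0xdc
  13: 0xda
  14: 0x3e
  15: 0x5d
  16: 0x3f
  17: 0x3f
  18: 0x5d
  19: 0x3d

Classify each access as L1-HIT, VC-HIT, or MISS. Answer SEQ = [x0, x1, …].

SEQ = [MISS, MISS, MISS, MISS, MISS, L1-HIT, MISS, L1-HIT, L1-HIT, L1-HIT, L1-HIT, L1-HIT, MISS, L1-HIT, MISS, MISS, VC-HIT, L1-HIT, VC-HIT, VC-HIT]

0: 0x9e (blk 39, set 7) → MISS  vc=[]
1: 0x26 (blk 9, set 1) → MISS  vc=[]
2: 0xf6 (blk 61, set 5) → MISS  vc=[]
3: 0x5a (blk 22, set 6) → MISS  vc=[]
4: 0xd9 (blk 54, set 6) → MISS  vc=[22]
5: 0xd8 (blk 54, set 6) → L1-HIT  vc=[22]
6: 0xc6 (blk 49, set 1) → MISS  vc=[22, 9]
7: 0xf5 (blk 61, set 5) → L1-HIT  vc=[22, 9]
8: 0xd8 (blk 54, set 6) → L1-HIT  vc=[22, 9]
9: 0xdb (blk 54, set 6) → L1-HIT  vc=[22, 9]
10: 0xf6 (blk 61, set 5) → L1-HIT  vc=[22, 9]
11: 0xda (blk 54, set 6) → L1-HIT  vc=[22, 9]
12: 0xdc (blk 55, set 7) → MISS  vc=[22, 9, 39]
13: 0xda (blk 54, set 6) → L1-HIT  vc=[22, 9, 39]
14: 0x3e (blk 15, set 7) → MISS  vc=[22, 9, 39, 55]
15: 0x5d (blk 23, set 7) → MISS  vc=[22, 9, 39, 55, 15]
16: 0x3f (blk 15, set 7) → VC-HIT  vc=[22, 9, 39, 55, 23]
17: 0x3f (blk 15, set 7) → L1-HIT  vc=[22, 9, 39, 55, 23]
18: 0x5d (blk 23, set 7) → VC-HIT  vc=[22, 9, 39, 55, 15]
19: 0x3d (blk 15, set 7) → VC-HIT  vc=[22, 9, 39, 55, 23]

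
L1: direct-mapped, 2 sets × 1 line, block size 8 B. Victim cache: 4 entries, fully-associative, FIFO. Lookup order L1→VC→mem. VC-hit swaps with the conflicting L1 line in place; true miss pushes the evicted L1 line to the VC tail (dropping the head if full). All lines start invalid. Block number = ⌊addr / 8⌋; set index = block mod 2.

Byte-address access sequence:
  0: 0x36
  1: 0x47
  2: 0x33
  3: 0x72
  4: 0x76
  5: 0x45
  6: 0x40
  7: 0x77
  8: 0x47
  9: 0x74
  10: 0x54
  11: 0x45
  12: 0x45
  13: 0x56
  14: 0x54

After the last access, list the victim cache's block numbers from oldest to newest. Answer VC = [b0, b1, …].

#0 0x36→b6/s0 MISS; vc=[]
#1 0x47→b8/s0 MISS; vc=[6]
#2 0x33→b6/s0 VC-HIT; vc=[8]
#3 0x72→b14/s0 MISS; vc=[8,6]
#4 0x76→b14/s0 L1-HIT; vc=[8,6]
#5 0x45→b8/s0 VC-HIT; vc=[14,6]
#6 0x40→b8/s0 L1-HIT; vc=[14,6]
#7 0x77→b14/s0 VC-HIT; vc=[8,6]
#8 0x47→b8/s0 VC-HIT; vc=[14,6]
#9 0x74→b14/s0 VC-HIT; vc=[8,6]
#10 0x54→b10/s0 MISS; vc=[8,6,14]
#11 0x45→b8/s0 VC-HIT; vc=[10,6,14]
#12 0x45→b8/s0 L1-HIT; vc=[10,6,14]
#13 0x56→b10/s0 VC-HIT; vc=[8,6,14]
#14 0x54→b10/s0 L1-HIT; vc=[8,6,14]

VC = [8, 6, 14]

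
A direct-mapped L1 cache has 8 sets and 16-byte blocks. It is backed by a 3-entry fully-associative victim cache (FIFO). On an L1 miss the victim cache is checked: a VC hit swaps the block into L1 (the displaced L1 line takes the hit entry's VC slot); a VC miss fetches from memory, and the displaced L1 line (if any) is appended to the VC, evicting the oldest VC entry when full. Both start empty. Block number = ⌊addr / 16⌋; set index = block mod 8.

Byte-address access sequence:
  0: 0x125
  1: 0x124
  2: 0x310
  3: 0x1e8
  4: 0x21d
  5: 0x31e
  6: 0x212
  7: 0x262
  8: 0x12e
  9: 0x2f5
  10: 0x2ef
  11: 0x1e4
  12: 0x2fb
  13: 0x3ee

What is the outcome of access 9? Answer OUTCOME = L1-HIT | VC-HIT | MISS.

OUTCOME = MISS

0: 0x125 (blk 18, set 2) → MISS  vc=[]
1: 0x124 (blk 18, set 2) → L1-HIT  vc=[]
2: 0x310 (blk 49, set 1) → MISS  vc=[]
3: 0x1e8 (blk 30, set 6) → MISS  vc=[]
4: 0x21d (blk 33, set 1) → MISS  vc=[49]
5: 0x31e (blk 49, set 1) → VC-HIT  vc=[33]
6: 0x212 (blk 33, set 1) → VC-HIT  vc=[49]
7: 0x262 (blk 38, set 6) → MISS  vc=[49, 30]
8: 0x12e (blk 18, set 2) → L1-HIT  vc=[49, 30]
9: 0x2f5 (blk 47, set 7) → MISS  vc=[49, 30]
10: 0x2ef (blk 46, set 6) → MISS  vc=[49, 30, 38]
11: 0x1e4 (blk 30, set 6) → VC-HIT  vc=[49, 46, 38]
12: 0x2fb (blk 47, set 7) → L1-HIT  vc=[49, 46, 38]
13: 0x3ee (blk 62, set 6) → MISS  vc=[46, 38, 30]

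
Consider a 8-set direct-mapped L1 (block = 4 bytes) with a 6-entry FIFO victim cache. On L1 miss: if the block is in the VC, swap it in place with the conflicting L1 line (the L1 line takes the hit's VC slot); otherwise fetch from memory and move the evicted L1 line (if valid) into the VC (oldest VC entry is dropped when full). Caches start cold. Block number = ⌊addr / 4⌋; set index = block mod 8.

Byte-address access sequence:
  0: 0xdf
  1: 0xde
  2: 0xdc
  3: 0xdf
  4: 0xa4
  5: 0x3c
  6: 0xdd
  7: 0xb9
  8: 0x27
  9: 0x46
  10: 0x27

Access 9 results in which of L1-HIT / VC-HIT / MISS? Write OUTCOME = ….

OUTCOME = MISS

0: 0xdf (blk 55, set 7) → MISS  vc=[]
1: 0xde (blk 55, set 7) → L1-HIT  vc=[]
2: 0xdc (blk 55, set 7) → L1-HIT  vc=[]
3: 0xdf (blk 55, set 7) → L1-HIT  vc=[]
4: 0xa4 (blk 41, set 1) → MISS  vc=[]
5: 0x3c (blk 15, set 7) → MISS  vc=[55]
6: 0xdd (blk 55, set 7) → VC-HIT  vc=[15]
7: 0xb9 (blk 46, set 6) → MISS  vc=[15]
8: 0x27 (blk 9, set 1) → MISS  vc=[15, 41]
9: 0x46 (blk 17, set 1) → MISS  vc=[15, 41, 9]
10: 0x27 (blk 9, set 1) → VC-HIT  vc=[15, 41, 17]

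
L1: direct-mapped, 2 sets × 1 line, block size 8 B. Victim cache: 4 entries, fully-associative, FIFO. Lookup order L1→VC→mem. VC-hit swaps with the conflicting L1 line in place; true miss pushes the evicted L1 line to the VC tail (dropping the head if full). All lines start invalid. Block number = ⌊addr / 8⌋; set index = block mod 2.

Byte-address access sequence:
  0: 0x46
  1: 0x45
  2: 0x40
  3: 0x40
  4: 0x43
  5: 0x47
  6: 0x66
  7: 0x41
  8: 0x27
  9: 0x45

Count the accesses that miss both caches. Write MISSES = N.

MISSES = 3

  [0] addr=0x46 blk=8 s=0: MISS | VC []
  [1] addr=0x45 blk=8 s=0: L1-HIT | VC []
  [2] addr=0x40 blk=8 s=0: L1-HIT | VC []
  [3] addr=0x40 blk=8 s=0: L1-HIT | VC []
  [4] addr=0x43 blk=8 s=0: L1-HIT | VC []
  [5] addr=0x47 blk=8 s=0: L1-HIT | VC []
  [6] addr=0x66 blk=12 s=0: MISS | VC [8]
  [7] addr=0x41 blk=8 s=0: VC-HIT | VC [12]
  [8] addr=0x27 blk=4 s=0: MISS | VC [12, 8]
  [9] addr=0x45 blk=8 s=0: VC-HIT | VC [12, 4]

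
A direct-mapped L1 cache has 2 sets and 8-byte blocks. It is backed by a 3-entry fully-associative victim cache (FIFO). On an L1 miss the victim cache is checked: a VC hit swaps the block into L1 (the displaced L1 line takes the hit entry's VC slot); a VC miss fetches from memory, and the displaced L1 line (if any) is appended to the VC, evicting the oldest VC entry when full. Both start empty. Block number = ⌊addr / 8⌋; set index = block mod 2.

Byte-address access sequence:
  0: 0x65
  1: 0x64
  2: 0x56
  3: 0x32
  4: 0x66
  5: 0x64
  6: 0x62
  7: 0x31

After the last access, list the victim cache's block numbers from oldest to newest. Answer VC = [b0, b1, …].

#0 0x65→b12/s0 MISS; vc=[]
#1 0x64→b12/s0 L1-HIT; vc=[]
#2 0x56→b10/s0 MISS; vc=[12]
#3 0x32→b6/s0 MISS; vc=[12,10]
#4 0x66→b12/s0 VC-HIT; vc=[6,10]
#5 0x64→b12/s0 L1-HIT; vc=[6,10]
#6 0x62→b12/s0 L1-HIT; vc=[6,10]
#7 0x31→b6/s0 VC-HIT; vc=[12,10]

VC = [12, 10]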